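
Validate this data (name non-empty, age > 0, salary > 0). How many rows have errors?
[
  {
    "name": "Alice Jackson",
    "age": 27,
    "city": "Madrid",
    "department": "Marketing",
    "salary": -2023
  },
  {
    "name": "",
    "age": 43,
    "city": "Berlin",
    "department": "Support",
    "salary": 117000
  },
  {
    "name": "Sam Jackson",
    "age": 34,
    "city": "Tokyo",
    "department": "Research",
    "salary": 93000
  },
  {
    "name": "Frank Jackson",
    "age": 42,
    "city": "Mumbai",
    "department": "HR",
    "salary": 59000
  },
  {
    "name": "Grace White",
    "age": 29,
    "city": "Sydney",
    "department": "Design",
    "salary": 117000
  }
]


Validating 5 records:
Rules: name non-empty, age > 0, salary > 0

  Row 1 (Alice Jackson): negative salary: -2023
  Row 2 (???): empty name
  Row 3 (Sam Jackson): OK
  Row 4 (Frank Jackson): OK
  Row 5 (Grace White): OK

Total errors: 2

2 errors


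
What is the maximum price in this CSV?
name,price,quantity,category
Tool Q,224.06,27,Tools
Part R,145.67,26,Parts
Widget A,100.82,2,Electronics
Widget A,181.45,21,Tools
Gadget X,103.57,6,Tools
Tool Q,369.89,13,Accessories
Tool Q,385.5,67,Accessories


Computing maximum price:
Values: [224.06, 145.67, 100.82, 181.45, 103.57, 369.89, 385.5]
Max = 385.5

385.5


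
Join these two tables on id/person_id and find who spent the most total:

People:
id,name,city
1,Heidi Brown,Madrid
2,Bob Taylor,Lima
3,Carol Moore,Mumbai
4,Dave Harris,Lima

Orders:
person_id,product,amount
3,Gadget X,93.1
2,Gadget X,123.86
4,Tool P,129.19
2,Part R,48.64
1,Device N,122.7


Join on: people.id = orders.person_id

Joined rows:
  Carol Moore (Mumbai) bought Gadget X for $93.1
  Bob Taylor (Lima) bought Gadget X for $123.86
  Dave Harris (Lima) bought Tool P for $129.19
  Bob Taylor (Lima) bought Part R for $48.64
  Heidi Brown (Madrid) bought Device N for $122.7

Total per person:
  Bob Taylor: $172.50
  Dave Harris: $129.19
  Heidi Brown: $122.70
  Carol Moore: $93.10

Top spender: Bob Taylor ($172.50)

Bob Taylor ($172.50)


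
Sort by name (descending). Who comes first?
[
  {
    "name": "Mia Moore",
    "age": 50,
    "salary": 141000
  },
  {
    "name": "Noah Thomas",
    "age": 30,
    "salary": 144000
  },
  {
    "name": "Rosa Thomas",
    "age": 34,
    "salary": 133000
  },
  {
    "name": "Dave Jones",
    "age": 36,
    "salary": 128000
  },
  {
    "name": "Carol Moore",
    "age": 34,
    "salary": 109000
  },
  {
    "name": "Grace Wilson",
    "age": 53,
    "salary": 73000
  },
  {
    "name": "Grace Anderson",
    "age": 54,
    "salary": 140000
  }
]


Sort by: name (descending)

Sorted order:
  1. Rosa Thomas (name = Rosa Thomas)
  2. Noah Thomas (name = Noah Thomas)
  3. Mia Moore (name = Mia Moore)
  4. Grace Wilson (name = Grace Wilson)
  5. Grace Anderson (name = Grace Anderson)
  6. Dave Jones (name = Dave Jones)
  7. Carol Moore (name = Carol Moore)

First: Rosa Thomas

Rosa Thomas


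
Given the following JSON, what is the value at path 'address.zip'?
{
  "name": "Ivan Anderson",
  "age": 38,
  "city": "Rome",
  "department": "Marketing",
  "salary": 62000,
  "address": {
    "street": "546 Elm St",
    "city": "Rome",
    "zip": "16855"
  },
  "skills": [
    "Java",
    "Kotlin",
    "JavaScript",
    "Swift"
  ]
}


Query: address.zip
Path: address -> zip
Value: 16855

16855


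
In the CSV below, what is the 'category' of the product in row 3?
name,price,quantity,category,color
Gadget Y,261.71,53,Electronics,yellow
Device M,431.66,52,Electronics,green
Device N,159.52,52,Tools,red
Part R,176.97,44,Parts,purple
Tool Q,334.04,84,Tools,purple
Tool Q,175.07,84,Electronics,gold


Query: Row 3 ('Device N'), column 'category'
Value: Tools

Tools


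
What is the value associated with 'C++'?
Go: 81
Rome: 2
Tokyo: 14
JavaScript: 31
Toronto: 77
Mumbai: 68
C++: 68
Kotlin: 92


Looking up key 'C++'
Value: 68

68


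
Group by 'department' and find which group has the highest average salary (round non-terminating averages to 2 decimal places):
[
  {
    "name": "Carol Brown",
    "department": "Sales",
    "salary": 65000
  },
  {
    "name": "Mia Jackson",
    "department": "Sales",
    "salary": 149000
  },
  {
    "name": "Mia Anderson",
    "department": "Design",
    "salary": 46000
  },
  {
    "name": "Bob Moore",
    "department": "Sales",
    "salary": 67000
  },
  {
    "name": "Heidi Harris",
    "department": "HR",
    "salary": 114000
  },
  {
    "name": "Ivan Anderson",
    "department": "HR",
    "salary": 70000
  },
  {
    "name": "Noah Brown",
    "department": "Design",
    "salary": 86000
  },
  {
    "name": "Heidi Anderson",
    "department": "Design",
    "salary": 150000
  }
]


Group by: department

Groups:
  Design: 3 people, avg salary = 282000/3 = $94000
  HR: 2 people, avg salary = 184000/2 = $92000
  Sales: 3 people, avg salary = 281000/3 ≈ $93666.67

Highest average salary: Design ($94000)

Design ($94000)


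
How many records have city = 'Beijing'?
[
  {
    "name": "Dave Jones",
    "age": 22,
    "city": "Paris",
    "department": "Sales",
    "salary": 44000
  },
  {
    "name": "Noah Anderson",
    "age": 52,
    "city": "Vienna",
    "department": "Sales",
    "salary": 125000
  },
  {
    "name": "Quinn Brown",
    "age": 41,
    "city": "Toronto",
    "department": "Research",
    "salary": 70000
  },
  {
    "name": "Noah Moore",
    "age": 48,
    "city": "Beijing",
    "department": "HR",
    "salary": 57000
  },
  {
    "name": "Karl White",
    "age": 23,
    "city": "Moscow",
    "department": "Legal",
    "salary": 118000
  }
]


Data: 5 records
Condition: city = 'Beijing'

Checking each record:
  Dave Jones: Paris
  Noah Anderson: Vienna
  Quinn Brown: Toronto
  Noah Moore: Beijing MATCH
  Karl White: Moscow

Count: 1

1


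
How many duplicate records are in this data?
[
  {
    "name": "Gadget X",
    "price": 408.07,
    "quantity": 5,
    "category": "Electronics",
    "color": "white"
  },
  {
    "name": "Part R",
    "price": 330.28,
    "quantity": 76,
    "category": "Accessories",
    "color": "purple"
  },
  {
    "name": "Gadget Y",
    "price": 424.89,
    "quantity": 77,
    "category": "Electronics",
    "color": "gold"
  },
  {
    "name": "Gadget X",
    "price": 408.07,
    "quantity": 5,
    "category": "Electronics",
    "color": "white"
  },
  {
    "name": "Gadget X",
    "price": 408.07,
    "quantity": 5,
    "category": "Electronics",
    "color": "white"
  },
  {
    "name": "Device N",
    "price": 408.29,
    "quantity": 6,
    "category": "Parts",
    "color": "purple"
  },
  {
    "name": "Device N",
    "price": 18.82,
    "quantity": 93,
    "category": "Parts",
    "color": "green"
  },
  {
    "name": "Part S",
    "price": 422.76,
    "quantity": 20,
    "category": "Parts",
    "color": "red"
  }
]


Checking 8 records for duplicates:

  Row 1: Gadget X ($408.07, qty 5)
  Row 2: Part R ($330.28, qty 76)
  Row 3: Gadget Y ($424.89, qty 77)
  Row 4: Gadget X ($408.07, qty 5) <-- DUPLICATE
  Row 5: Gadget X ($408.07, qty 5) <-- DUPLICATE
  Row 6: Device N ($408.29, qty 6)
  Row 7: Device N ($18.82, qty 93)
  Row 8: Part S ($422.76, qty 20)

Duplicates found: 2
Unique records: 6

2 duplicates, 6 unique


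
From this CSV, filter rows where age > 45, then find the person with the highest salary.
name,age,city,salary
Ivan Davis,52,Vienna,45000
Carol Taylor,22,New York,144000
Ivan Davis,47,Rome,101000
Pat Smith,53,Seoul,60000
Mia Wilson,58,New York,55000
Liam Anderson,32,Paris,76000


Filter: age > 45
Sort by: salary (descending)

Filtered records (4):
  Ivan Davis, age 47, salary $101000
  Pat Smith, age 53, salary $60000
  Mia Wilson, age 58, salary $55000
  Ivan Davis, age 52, salary $45000

Highest salary: Ivan Davis ($101000)

Ivan Davis


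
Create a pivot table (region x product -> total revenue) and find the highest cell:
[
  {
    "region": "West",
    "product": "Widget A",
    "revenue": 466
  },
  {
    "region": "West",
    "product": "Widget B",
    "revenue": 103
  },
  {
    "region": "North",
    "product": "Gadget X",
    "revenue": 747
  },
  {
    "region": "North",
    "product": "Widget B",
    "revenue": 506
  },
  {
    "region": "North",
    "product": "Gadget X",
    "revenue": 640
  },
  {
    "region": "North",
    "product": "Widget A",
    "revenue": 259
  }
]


Pivot: region (rows) x product (columns) -> total revenue

     Gadget X      Widget A      Widget B    
North         1387           259           506  
West             0           466           103  

Highest: North / Gadget X = $1387

North / Gadget X = $1387


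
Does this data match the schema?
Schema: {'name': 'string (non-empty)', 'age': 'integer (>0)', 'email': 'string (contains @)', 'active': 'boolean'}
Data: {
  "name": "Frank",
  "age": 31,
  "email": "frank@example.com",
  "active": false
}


Validating each field against schema:
  name: OK (non-empty string)
  age: OK (positive integer)
  email: OK (string with @)
  active: OK (boolean)

Result: VALID

VALID


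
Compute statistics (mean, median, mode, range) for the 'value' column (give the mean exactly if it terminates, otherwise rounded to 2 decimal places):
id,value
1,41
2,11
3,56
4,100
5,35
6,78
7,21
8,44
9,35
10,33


Data: [41, 11, 56, 100, 35, 78, 21, 44, 35, 33]
Count: 10
Sum: 454
Mean: 454/10 = 45.4
Sorted: [11, 21, 33, 35, 35, 41, 44, 56, 78, 100]
Median: 38.0
Mode: 35 (2 times)
Range: 100 - 11 = 89
Min: 11, Max: 100

mean=45.4, median=38.0, mode=35, range=89


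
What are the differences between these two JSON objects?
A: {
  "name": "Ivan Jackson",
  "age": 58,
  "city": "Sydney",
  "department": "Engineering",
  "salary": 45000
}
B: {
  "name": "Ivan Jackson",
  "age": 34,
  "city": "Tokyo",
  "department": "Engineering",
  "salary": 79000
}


Comparing each field (in key order):
  name: same
  age: DIFFERENT
  city: DIFFERENT
  department: same
  salary: DIFFERENT
Differences:
  age: 58 -> 34
  city: Sydney -> Tokyo
  salary: 45000 -> 79000

3 field(s) changed

3 changes: age, city, salary


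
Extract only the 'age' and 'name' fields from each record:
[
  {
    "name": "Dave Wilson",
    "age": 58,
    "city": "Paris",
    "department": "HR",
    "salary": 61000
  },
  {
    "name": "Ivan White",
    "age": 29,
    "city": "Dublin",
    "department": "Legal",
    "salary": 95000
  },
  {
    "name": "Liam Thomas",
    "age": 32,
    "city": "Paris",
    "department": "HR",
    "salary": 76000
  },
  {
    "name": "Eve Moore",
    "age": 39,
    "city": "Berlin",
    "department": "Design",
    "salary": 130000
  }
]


Original: 4 records with fields: name, age, city, department, salary
Keep: ['age', 'name']
Drop: ['city', 'department', 'salary']
Result: 4 records, 2 fields each

[
  {
    "age": 58,
    "name": "Dave Wilson"
  },
  {
    "age": 29,
    "name": "Ivan White"
  },
  {
    "age": 32,
    "name": "Liam Thomas"
  },
  {
    "age": 39,
    "name": "Eve Moore"
  }
]


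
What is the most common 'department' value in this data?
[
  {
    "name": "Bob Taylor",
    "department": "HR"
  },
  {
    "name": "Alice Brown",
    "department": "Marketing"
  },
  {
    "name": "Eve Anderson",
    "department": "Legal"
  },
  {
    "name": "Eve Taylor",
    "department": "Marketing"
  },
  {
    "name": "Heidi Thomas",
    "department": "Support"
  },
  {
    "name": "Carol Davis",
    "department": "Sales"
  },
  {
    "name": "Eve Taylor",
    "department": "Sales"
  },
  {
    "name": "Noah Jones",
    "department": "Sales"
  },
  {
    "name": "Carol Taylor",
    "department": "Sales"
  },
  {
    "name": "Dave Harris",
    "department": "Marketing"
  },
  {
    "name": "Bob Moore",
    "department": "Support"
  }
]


Counting 'department' values across 11 records:

  Sales: 4 ####
  Marketing: 3 ###
  Support: 2 ##
  HR: 1 #
  Legal: 1 #

Most common: Sales (4 times)

Sales (4 times)


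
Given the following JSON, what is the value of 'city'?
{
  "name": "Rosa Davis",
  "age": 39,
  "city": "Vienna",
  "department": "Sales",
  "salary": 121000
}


Looking up field 'city'
Value: Vienna

Vienna


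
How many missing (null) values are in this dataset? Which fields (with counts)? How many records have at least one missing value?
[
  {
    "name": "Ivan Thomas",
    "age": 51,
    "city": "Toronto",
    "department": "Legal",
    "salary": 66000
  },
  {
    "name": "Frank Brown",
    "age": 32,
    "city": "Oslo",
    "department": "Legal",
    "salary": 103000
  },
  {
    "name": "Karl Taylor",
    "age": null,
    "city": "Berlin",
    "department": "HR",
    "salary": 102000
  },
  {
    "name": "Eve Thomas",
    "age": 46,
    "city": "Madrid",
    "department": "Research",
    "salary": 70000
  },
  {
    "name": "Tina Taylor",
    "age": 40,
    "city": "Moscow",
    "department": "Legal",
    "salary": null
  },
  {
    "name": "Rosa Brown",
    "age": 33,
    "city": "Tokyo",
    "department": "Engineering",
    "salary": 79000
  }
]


Checking for missing (null) values in 6 records:

  Ivan Thomas: complete
  Frank Brown: complete
  Karl Taylor: age
  Eve Thomas: complete
  Tina Taylor: salary
  Rosa Brown: complete

Per field:
  name: 0 missing
  age: 1 missing
  city: 0 missing
  department: 0 missing
  salary: 1 missing

Total missing values: 2
Records with any missing: 2

2 missing values (age: 1, salary: 1); 2 incomplete records


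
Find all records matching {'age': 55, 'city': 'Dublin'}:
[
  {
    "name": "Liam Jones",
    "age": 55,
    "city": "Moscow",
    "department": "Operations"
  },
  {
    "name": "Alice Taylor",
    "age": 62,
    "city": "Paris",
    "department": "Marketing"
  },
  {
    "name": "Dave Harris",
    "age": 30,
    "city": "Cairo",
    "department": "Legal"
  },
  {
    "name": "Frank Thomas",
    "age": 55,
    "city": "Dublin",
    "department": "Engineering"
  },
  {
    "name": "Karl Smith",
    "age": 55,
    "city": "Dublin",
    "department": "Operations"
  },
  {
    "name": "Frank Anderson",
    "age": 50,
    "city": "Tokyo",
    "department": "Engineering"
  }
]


Search criteria: {'age': 55, 'city': 'Dublin'}

Checking 6 records:
  Liam Jones: {age: 55, city: Moscow}
  Alice Taylor: {age: 62, city: Paris}
  Dave Harris: {age: 30, city: Cairo}
  Frank Thomas: {age: 55, city: Dublin} <-- MATCH
  Karl Smith: {age: 55, city: Dublin} <-- MATCH
  Frank Anderson: {age: 50, city: Tokyo}

Matches: ["Frank Thomas", "Karl Smith"]

["Frank Thomas", "Karl Smith"]


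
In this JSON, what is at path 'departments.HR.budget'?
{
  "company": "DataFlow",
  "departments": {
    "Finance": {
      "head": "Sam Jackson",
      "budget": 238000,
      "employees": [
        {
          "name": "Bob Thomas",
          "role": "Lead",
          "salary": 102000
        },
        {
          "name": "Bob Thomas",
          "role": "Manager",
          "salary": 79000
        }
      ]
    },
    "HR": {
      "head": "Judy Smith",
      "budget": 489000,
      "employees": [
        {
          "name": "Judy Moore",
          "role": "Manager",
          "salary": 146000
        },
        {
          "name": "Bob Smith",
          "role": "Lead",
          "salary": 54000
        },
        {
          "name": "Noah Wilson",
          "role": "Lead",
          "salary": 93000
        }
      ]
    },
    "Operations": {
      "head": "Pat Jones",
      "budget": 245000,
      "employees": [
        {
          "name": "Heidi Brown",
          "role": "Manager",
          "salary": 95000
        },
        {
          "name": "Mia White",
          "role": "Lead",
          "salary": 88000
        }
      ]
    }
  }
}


Path: departments.HR.budget

Navigate:
  -> departments
  -> HR
  -> budget = 489000

489000


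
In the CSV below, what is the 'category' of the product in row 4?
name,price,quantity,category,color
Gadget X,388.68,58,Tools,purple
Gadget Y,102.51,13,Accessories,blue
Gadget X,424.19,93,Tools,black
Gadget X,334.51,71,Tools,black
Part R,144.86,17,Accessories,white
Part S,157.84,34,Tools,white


Query: Row 4 ('Gadget X'), column 'category'
Value: Tools

Tools


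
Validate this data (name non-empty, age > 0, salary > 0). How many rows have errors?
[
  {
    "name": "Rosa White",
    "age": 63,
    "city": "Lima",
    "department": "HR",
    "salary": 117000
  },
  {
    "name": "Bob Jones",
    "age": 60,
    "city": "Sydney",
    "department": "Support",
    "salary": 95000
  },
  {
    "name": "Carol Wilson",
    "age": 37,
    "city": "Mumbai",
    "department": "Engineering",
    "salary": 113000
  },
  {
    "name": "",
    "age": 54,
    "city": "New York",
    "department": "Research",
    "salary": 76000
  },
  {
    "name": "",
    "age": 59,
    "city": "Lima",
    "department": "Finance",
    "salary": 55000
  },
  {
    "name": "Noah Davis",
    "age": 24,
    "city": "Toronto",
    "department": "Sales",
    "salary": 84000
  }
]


Validating 6 records:
Rules: name non-empty, age > 0, salary > 0

  Row 1 (Rosa White): OK
  Row 2 (Bob Jones): OK
  Row 3 (Carol Wilson): OK
  Row 4 (???): empty name
  Row 5 (???): empty name
  Row 6 (Noah Davis): OK

Total errors: 2

2 errors


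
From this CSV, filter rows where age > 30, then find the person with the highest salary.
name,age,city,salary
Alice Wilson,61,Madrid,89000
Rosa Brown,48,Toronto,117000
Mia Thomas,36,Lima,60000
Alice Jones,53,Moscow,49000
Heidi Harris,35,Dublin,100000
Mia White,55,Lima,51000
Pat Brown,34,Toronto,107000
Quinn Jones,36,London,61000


Filter: age > 30
Sort by: salary (descending)

Filtered records (8):
  Rosa Brown, age 48, salary $117000
  Pat Brown, age 34, salary $107000
  Heidi Harris, age 35, salary $100000
  Alice Wilson, age 61, salary $89000
  Quinn Jones, age 36, salary $61000
  Mia Thomas, age 36, salary $60000
  Mia White, age 55, salary $51000
  Alice Jones, age 53, salary $49000

Highest salary: Rosa Brown ($117000)

Rosa Brown


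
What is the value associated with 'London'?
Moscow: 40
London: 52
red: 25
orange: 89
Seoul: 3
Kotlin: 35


Looking up key 'London'
Value: 52

52


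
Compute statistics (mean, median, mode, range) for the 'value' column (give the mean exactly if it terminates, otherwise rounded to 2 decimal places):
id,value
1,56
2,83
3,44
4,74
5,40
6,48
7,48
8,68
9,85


Data: [56, 83, 44, 74, 40, 48, 48, 68, 85]
Count: 9
Sum: 546
Mean: 546/9 ≈ 60.67 (rounded to 2 decimal places)
Sorted: [40, 44, 48, 48, 56, 68, 74, 83, 85]
Median: 56.0
Mode: 48 (2 times)
Range: 85 - 40 = 45
Min: 40, Max: 85

mean≈60.67, median=56.0, mode=48, range=45


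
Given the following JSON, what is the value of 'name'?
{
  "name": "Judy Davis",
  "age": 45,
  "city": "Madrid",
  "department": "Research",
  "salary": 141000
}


Looking up field 'name'
Value: Judy Davis

Judy Davis


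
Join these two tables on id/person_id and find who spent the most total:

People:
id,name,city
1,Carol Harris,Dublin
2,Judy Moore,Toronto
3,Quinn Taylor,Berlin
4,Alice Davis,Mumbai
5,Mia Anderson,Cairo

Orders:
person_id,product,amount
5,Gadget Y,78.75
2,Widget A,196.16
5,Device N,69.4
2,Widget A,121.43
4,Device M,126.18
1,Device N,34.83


Join on: people.id = orders.person_id

Joined rows:
  Mia Anderson (Cairo) bought Gadget Y for $78.75
  Judy Moore (Toronto) bought Widget A for $196.16
  Mia Anderson (Cairo) bought Device N for $69.4
  Judy Moore (Toronto) bought Widget A for $121.43
  Alice Davis (Mumbai) bought Device M for $126.18
  Carol Harris (Dublin) bought Device N for $34.83

Total per person:
  Judy Moore: $317.59
  Mia Anderson: $148.15
  Alice Davis: $126.18
  Carol Harris: $34.83

Top spender: Judy Moore ($317.59)

Judy Moore ($317.59)


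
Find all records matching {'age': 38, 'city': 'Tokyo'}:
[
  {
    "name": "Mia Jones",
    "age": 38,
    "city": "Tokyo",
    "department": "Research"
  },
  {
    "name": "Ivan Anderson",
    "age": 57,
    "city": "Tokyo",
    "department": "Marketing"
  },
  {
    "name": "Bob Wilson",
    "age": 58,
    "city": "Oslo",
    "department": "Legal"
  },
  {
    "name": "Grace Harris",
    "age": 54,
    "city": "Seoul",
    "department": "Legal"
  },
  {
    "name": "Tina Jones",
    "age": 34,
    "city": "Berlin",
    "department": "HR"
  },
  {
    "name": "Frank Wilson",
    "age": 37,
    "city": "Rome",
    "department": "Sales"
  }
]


Search criteria: {'age': 38, 'city': 'Tokyo'}

Checking 6 records:
  Mia Jones: {age: 38, city: Tokyo} <-- MATCH
  Ivan Anderson: {age: 57, city: Tokyo}
  Bob Wilson: {age: 58, city: Oslo}
  Grace Harris: {age: 54, city: Seoul}
  Tina Jones: {age: 34, city: Berlin}
  Frank Wilson: {age: 37, city: Rome}

Matches: ["Mia Jones"]

["Mia Jones"]


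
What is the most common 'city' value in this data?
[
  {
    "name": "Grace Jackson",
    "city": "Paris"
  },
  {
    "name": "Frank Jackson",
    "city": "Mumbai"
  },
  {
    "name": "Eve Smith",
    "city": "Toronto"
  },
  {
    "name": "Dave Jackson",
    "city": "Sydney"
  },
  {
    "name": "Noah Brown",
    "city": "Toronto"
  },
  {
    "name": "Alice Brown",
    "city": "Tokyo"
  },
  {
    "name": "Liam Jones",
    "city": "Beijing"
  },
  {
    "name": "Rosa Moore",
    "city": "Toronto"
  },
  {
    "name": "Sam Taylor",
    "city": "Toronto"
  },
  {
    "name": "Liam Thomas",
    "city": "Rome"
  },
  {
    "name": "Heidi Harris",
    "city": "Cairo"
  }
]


Counting 'city' values across 11 records:

  Toronto: 4 ####
  Paris: 1 #
  Mumbai: 1 #
  Sydney: 1 #
  Tokyo: 1 #
  Beijing: 1 #
  Rome: 1 #
  Cairo: 1 #

Most common: Toronto (4 times)

Toronto (4 times)


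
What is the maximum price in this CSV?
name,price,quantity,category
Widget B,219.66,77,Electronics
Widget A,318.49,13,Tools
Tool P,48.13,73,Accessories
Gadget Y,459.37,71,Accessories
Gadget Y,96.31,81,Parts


Computing maximum price:
Values: [219.66, 318.49, 48.13, 459.37, 96.31]
Max = 459.37

459.37


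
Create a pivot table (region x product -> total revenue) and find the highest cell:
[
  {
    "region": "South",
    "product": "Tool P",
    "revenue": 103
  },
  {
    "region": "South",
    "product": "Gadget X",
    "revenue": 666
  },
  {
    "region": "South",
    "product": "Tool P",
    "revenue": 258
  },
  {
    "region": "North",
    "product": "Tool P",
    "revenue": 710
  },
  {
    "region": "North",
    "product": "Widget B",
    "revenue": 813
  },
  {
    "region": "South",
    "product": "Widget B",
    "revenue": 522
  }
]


Pivot: region (rows) x product (columns) -> total revenue

     Gadget X      Tool P        Widget B    
North            0           710           813  
South          666           361           522  

Highest: North / Widget B = $813

North / Widget B = $813


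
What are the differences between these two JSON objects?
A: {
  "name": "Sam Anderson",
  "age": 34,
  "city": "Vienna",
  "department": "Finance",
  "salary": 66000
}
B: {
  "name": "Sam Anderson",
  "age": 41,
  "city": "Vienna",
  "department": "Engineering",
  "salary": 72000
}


Comparing each field (in key order):
  name: same
  age: DIFFERENT
  city: same
  department: DIFFERENT
  salary: DIFFERENT
Differences:
  age: 34 -> 41
  department: Finance -> Engineering
  salary: 66000 -> 72000

3 field(s) changed

3 changes: age, department, salary


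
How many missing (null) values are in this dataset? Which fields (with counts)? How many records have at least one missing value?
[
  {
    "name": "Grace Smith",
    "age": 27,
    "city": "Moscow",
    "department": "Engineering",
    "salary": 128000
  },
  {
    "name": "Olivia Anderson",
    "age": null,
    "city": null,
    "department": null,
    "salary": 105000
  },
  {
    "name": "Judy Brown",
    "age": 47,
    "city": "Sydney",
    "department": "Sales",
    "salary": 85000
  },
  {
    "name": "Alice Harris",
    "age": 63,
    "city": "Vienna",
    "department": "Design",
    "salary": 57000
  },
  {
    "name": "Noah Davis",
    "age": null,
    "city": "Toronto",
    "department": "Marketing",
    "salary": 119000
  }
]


Checking for missing (null) values in 5 records:

  Grace Smith: complete
  Olivia Anderson: age, city, department
  Judy Brown: complete
  Alice Harris: complete
  Noah Davis: age

Per field:
  name: 0 missing
  age: 2 missing
  city: 1 missing
  department: 1 missing
  salary: 0 missing

Total missing values: 4
Records with any missing: 2

4 missing values (age: 2, city: 1, department: 1); 2 incomplete records


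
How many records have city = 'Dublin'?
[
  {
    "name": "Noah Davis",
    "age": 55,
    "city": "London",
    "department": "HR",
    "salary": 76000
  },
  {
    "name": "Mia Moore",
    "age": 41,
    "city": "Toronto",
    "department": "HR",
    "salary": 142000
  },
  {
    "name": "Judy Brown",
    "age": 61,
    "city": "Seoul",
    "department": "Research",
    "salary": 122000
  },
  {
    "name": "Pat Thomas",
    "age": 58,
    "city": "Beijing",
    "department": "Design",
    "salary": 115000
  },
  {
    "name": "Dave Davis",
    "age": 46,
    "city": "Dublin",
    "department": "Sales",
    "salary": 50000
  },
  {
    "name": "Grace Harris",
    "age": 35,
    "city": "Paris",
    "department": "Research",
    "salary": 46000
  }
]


Data: 6 records
Condition: city = 'Dublin'

Checking each record:
  Noah Davis: London
  Mia Moore: Toronto
  Judy Brown: Seoul
  Pat Thomas: Beijing
  Dave Davis: Dublin MATCH
  Grace Harris: Paris

Count: 1

1


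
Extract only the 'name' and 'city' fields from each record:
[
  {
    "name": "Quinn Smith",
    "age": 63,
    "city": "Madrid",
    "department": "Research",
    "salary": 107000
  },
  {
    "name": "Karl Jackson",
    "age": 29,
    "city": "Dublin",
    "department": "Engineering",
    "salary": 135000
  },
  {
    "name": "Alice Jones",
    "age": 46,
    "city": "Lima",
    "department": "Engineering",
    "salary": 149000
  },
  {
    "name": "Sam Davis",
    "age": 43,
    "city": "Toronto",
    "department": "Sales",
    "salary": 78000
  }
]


Original: 4 records with fields: name, age, city, department, salary
Keep: ['name', 'city']
Drop: ['age', 'department', 'salary']
Result: 4 records, 2 fields each

[
  {
    "name": "Quinn Smith",
    "city": "Madrid"
  },
  {
    "name": "Karl Jackson",
    "city": "Dublin"
  },
  {
    "name": "Alice Jones",
    "city": "Lima"
  },
  {
    "name": "Sam Davis",
    "city": "Toronto"
  }
]


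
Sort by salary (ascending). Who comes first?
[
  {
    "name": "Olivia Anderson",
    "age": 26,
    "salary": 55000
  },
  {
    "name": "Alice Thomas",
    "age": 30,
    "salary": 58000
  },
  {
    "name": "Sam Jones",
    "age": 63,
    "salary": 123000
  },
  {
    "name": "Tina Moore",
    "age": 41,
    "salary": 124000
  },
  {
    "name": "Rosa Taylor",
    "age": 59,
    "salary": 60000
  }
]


Sort by: salary (ascending)

Sorted order:
  1. Olivia Anderson (salary = 55000)
  2. Alice Thomas (salary = 58000)
  3. Rosa Taylor (salary = 60000)
  4. Sam Jones (salary = 123000)
  5. Tina Moore (salary = 124000)

First: Olivia Anderson

Olivia Anderson


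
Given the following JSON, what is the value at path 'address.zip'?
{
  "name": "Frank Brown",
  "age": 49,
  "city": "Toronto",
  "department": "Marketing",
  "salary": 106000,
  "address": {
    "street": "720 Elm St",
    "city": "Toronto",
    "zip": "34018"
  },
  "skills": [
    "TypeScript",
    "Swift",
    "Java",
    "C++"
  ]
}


Query: address.zip
Path: address -> zip
Value: 34018

34018


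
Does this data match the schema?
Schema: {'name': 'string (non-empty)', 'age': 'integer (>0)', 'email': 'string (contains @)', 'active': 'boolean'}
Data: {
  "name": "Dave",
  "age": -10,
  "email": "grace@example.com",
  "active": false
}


Validating each field against schema:
  name: OK (non-empty string)
  age: FAIL (-10 is not > 0)
  email: OK (string with @)
  active: OK (boolean)

Result: INVALID (1 error: age)

INVALID (1 error: age)


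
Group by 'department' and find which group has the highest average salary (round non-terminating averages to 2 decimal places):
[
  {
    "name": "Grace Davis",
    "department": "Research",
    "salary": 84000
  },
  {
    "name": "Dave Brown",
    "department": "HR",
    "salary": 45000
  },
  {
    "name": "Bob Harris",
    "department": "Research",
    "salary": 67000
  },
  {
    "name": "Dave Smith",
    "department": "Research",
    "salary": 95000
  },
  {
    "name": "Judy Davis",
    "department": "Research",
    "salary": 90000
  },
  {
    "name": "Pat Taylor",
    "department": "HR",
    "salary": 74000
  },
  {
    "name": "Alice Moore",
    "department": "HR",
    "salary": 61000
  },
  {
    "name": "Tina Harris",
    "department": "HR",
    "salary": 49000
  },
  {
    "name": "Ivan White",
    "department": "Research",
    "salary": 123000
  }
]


Group by: department

Groups:
  HR: 4 people, avg salary = 229000/4 = $57250
  Research: 5 people, avg salary = 459000/5 = $91800

Highest average salary: Research ($91800)

Research ($91800)


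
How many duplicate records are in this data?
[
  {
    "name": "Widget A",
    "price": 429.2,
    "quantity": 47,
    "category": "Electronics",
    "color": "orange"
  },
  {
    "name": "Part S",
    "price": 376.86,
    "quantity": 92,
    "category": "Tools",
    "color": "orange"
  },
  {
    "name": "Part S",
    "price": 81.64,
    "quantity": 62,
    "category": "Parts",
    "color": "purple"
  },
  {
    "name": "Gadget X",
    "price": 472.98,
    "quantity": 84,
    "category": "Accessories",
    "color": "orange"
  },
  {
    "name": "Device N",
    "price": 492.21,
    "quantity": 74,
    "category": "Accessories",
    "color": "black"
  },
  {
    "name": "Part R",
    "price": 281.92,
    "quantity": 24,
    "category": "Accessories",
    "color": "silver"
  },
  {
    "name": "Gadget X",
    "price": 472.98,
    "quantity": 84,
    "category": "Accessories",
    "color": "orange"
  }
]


Checking 7 records for duplicates:

  Row 1: Widget A ($429.2, qty 47)
  Row 2: Part S ($376.86, qty 92)
  Row 3: Part S ($81.64, qty 62)
  Row 4: Gadget X ($472.98, qty 84)
  Row 5: Device N ($492.21, qty 74)
  Row 6: Part R ($281.92, qty 24)
  Row 7: Gadget X ($472.98, qty 84) <-- DUPLICATE

Duplicates found: 1
Unique records: 6

1 duplicates, 6 unique


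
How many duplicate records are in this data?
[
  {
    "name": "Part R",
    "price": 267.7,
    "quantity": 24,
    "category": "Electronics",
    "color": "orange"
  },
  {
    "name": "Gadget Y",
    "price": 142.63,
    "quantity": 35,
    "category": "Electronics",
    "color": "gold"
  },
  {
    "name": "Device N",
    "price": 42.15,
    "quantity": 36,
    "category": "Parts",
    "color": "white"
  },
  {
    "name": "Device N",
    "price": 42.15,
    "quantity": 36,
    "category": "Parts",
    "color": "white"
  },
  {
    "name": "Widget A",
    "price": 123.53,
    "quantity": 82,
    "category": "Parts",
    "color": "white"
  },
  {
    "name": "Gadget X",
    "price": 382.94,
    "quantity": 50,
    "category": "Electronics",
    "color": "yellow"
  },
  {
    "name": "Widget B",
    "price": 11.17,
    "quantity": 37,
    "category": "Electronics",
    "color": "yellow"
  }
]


Checking 7 records for duplicates:

  Row 1: Part R ($267.7, qty 24)
  Row 2: Gadget Y ($142.63, qty 35)
  Row 3: Device N ($42.15, qty 36)
  Row 4: Device N ($42.15, qty 36) <-- DUPLICATE
  Row 5: Widget A ($123.53, qty 82)
  Row 6: Gadget X ($382.94, qty 50)
  Row 7: Widget B ($11.17, qty 37)

Duplicates found: 1
Unique records: 6

1 duplicates, 6 unique


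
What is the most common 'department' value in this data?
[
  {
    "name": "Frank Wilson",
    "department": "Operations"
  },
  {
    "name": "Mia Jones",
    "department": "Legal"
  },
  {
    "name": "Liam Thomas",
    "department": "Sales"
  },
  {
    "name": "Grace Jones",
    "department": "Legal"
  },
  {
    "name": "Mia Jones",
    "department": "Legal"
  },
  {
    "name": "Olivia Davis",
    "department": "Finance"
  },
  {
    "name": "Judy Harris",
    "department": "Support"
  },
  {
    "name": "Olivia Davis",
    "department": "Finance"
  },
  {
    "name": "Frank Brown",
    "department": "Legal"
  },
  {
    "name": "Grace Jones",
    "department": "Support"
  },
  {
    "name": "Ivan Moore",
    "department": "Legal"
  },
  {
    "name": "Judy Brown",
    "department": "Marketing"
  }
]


Counting 'department' values across 12 records:

  Legal: 5 #####
  Finance: 2 ##
  Support: 2 ##
  Operations: 1 #
  Sales: 1 #
  Marketing: 1 #

Most common: Legal (5 times)

Legal (5 times)


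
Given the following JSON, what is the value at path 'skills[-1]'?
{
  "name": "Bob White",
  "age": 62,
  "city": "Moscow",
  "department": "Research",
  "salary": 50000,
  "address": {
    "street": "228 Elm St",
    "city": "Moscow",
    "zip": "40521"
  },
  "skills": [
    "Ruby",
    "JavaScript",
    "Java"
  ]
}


Query: skills[-1]
Path: skills -> last element
Value: Java

Java


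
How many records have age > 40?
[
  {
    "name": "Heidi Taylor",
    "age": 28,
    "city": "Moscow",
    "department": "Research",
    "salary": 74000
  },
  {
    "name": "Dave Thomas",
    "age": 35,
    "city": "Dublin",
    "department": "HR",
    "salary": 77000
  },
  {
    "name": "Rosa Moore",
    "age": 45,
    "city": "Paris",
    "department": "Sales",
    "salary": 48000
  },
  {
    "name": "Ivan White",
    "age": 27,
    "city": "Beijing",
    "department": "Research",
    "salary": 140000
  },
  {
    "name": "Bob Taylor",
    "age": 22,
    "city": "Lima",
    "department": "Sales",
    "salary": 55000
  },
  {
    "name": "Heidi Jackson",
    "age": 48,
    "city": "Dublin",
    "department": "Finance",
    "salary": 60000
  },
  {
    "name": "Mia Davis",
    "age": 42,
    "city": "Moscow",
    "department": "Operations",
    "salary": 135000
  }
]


Data: 7 records
Condition: age > 40

Checking each record:
  Heidi Taylor: 28
  Dave Thomas: 35
  Rosa Moore: 45 MATCH
  Ivan White: 27
  Bob Taylor: 22
  Heidi Jackson: 48 MATCH
  Mia Davis: 42 MATCH

Count: 3

3


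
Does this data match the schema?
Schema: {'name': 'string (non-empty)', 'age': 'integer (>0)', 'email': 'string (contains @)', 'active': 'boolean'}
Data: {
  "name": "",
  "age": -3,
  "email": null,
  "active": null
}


Validating each field against schema:
  name: FAIL ("" is an empty string)
  age: FAIL (-3 is not > 0)
  email: FAIL (null is not a string)
  active: FAIL (null is not a boolean)

Result: INVALID (4 errors: name, age, email, active)

INVALID (4 errors: name, age, email, active)


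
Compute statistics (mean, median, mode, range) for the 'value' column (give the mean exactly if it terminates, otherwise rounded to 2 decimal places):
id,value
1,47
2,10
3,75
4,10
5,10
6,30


Data: [47, 10, 75, 10, 10, 30]
Count: 6
Sum: 182
Mean: 182/6 ≈ 30.33 (rounded to 2 decimal places)
Sorted: [10, 10, 10, 30, 47, 75]
Median: 20.0
Mode: 10 (3 times)
Range: 75 - 10 = 65
Min: 10, Max: 75

mean≈30.33, median=20.0, mode=10, range=65


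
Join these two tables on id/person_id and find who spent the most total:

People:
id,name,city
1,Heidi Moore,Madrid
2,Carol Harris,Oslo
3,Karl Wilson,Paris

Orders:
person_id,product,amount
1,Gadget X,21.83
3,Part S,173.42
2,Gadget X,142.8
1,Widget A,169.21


Join on: people.id = orders.person_id

Joined rows:
  Heidi Moore (Madrid) bought Gadget X for $21.83
  Karl Wilson (Paris) bought Part S for $173.42
  Carol Harris (Oslo) bought Gadget X for $142.8
  Heidi Moore (Madrid) bought Widget A for $169.21

Total per person:
  Heidi Moore: $191.04
  Karl Wilson: $173.42
  Carol Harris: $142.80

Top spender: Heidi Moore ($191.04)

Heidi Moore ($191.04)


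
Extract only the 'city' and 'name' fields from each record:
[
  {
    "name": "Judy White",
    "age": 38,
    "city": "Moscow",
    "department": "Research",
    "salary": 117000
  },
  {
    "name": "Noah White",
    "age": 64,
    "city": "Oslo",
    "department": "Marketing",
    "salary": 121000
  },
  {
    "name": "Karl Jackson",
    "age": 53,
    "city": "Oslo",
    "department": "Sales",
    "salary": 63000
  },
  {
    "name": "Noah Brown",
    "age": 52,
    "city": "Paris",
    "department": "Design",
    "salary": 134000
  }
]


Original: 4 records with fields: name, age, city, department, salary
Keep: ['city', 'name']
Drop: ['age', 'department', 'salary']
Result: 4 records, 2 fields each

[
  {
    "city": "Moscow",
    "name": "Judy White"
  },
  {
    "city": "Oslo",
    "name": "Noah White"
  },
  {
    "city": "Oslo",
    "name": "Karl Jackson"
  },
  {
    "city": "Paris",
    "name": "Noah Brown"
  }
]


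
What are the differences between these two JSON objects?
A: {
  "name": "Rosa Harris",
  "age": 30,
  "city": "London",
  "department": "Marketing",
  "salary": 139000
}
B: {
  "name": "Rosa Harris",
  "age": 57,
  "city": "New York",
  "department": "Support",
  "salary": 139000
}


Comparing each field (in key order):
  name: same
  age: DIFFERENT
  city: DIFFERENT
  department: DIFFERENT
  salary: same
Differences:
  age: 30 -> 57
  city: London -> New York
  department: Marketing -> Support

3 field(s) changed

3 changes: age, city, department


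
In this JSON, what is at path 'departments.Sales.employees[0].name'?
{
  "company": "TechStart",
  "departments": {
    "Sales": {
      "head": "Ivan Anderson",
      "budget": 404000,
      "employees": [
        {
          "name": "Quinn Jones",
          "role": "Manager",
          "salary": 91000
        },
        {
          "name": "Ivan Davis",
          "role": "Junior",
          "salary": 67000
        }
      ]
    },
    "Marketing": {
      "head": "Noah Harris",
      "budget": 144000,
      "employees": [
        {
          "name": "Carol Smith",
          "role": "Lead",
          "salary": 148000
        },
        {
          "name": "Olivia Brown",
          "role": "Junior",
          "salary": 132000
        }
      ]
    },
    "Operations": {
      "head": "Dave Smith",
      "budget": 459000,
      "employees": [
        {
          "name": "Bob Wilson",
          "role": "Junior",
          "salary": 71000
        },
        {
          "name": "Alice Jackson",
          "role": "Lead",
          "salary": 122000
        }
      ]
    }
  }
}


Path: departments.Sales.employees[0].name

Navigate:
  -> departments
  -> Sales
  -> employees[0].name = 'Quinn Jones'

Quinn Jones


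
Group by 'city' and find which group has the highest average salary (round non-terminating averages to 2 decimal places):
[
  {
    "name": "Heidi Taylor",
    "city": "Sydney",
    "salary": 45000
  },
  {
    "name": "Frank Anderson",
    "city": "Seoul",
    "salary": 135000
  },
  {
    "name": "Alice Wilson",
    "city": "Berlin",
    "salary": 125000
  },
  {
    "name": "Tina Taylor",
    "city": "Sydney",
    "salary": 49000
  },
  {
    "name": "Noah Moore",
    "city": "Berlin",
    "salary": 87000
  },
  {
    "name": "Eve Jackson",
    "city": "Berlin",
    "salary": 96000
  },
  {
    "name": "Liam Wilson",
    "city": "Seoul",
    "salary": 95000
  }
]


Group by: city

Groups:
  Berlin: 3 people, avg salary = 308000/3 ≈ $102666.67
  Seoul: 2 people, avg salary = 230000/2 = $115000
  Sydney: 2 people, avg salary = 94000/2 = $47000

Highest average salary: Seoul ($115000)

Seoul ($115000)


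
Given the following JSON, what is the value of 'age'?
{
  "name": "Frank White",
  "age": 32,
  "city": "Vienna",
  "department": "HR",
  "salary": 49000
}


Looking up field 'age'
Value: 32

32


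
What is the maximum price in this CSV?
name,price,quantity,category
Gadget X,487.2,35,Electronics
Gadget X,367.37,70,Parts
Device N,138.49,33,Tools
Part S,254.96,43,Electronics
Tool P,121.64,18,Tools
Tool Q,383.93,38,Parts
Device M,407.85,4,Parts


Computing maximum price:
Values: [487.2, 367.37, 138.49, 254.96, 121.64, 383.93, 407.85]
Max = 487.2

487.2


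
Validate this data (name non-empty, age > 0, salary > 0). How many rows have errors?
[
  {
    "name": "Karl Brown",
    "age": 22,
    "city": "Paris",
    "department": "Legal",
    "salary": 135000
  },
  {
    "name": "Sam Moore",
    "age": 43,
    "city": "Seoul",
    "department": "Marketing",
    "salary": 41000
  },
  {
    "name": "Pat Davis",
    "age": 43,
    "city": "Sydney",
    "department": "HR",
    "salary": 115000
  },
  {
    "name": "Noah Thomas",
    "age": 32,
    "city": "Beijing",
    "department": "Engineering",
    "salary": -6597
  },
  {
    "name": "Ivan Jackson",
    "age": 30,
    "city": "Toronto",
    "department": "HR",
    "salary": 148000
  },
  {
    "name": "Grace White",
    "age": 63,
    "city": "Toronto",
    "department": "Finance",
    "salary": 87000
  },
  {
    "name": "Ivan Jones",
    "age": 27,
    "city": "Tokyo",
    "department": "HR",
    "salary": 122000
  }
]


Validating 7 records:
Rules: name non-empty, age > 0, salary > 0

  Row 1 (Karl Brown): OK
  Row 2 (Sam Moore): OK
  Row 3 (Pat Davis): OK
  Row 4 (Noah Thomas): negative salary: -6597
  Row 5 (Ivan Jackson): OK
  Row 6 (Grace White): OK
  Row 7 (Ivan Jones): OK

Total errors: 1

1 errors
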